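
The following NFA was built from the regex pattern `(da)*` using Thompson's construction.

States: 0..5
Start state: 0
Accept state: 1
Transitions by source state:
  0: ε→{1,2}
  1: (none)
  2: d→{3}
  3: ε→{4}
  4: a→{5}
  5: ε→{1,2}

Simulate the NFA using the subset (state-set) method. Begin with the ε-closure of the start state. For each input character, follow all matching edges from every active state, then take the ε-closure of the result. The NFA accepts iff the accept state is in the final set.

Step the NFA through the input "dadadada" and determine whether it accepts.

start: ε-closure({0}) = {0,1,2}
'd' @ 1: {3,4}
'a' @ 2: {1,2,5}  ✓accept
'd' @ 3: {3,4}
'a' @ 4: {1,2,5}  ✓accept
'd' @ 5: {3,4}
'a' @ 6: {1,2,5}  ✓accept
'd' @ 7: {3,4}
'a' @ 8: {1,2,5}  ✓accept
after full input: {1,2,5}  (accept=1 in)

Answer: ACCEPT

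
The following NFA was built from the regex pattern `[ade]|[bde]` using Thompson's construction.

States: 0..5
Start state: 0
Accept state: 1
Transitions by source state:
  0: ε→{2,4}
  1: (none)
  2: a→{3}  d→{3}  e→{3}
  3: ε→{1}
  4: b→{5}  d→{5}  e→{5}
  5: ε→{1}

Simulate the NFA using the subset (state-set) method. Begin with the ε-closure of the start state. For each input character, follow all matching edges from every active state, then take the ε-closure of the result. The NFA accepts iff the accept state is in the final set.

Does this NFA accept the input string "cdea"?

start: ε-closure({0}) = {0,2,4}
'c' @ 1: {}  — dead — no transitions
rest 'dea' ignored (set empty)
end set {} — state 1 not in

Answer: REJECT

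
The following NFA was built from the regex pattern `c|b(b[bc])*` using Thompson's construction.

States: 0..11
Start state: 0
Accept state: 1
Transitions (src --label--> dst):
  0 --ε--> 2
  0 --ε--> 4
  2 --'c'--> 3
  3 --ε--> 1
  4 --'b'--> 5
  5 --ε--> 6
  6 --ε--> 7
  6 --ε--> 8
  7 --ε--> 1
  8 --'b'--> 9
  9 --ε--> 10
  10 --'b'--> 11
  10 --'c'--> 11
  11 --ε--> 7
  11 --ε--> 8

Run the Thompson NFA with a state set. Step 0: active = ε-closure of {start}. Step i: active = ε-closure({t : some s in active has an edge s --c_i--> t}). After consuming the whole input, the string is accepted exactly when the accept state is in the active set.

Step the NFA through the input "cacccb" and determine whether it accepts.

S₀ = ε-closure({0}) = {0,2,4}
'c' @ 1: {1,3}  ✓accept
'a' @ 2: {}  — state set empty
rest 'cccb' ignored (set empty)
end set {} — state 1 not in

Answer: REJECT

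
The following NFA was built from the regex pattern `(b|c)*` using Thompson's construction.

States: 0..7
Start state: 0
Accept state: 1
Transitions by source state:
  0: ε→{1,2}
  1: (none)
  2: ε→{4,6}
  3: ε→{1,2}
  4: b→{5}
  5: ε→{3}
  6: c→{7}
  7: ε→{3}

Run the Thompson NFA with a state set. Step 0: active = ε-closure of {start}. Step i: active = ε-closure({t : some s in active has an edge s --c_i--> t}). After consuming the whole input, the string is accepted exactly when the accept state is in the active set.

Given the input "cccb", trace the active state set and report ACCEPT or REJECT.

Answer: ACCEPT

Derivation:
initial (ε-close {0}): {0,1,2,4,6}
'c' @ 1: {1,2,3,4,6,7}  (accept∈set)
'c' @ 2: {1,2,3,4,6,7}  (accept∈set)
'c' @ 3: {1,2,3,4,6,7}  (accept∈set)
'b' @ 4: {1,2,3,4,5,6}  (accept∈set)
end set {1,2,3,4,5,6} — state 1 in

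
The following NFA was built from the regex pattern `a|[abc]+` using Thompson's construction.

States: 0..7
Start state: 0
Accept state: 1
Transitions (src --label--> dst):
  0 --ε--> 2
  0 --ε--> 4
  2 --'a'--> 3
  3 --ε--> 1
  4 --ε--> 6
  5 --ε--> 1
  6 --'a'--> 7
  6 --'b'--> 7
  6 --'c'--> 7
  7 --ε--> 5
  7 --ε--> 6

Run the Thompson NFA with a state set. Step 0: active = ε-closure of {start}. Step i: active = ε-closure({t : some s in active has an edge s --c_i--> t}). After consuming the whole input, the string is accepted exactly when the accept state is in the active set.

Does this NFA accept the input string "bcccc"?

S₀ = ε-closure({0}) = {0,2,4,6}
'b' @ 1: {1,5,6,7}  (accept∈set)
'c' @ 2: {1,5,6,7}  (accept∈set)
'c' @ 3: {1,5,6,7}  (accept∈set)
'c' @ 4: {1,5,6,7}  (accept∈set)
'c' @ 5: {1,5,6,7}  (accept∈set)
final: {1,5,6,7}; accept 1 in set

Answer: ACCEPT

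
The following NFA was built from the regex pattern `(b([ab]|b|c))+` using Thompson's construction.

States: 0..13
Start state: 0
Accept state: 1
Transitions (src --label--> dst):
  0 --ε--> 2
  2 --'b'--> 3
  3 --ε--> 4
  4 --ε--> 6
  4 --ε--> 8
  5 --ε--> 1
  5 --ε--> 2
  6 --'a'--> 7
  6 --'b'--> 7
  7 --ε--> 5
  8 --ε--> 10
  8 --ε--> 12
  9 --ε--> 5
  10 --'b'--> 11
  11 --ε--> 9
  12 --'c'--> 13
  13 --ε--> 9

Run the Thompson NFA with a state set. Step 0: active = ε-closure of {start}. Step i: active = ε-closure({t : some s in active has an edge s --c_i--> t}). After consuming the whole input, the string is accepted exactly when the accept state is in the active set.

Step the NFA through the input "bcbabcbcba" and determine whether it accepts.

Answer: ACCEPT

Steps:
initial (ε-close {0}): {0,2}
'b' @ 1: {3,4,6,8,10,12}
'c' @ 2: {1,2,5,9,13}  (accept∈set)
'b' @ 3: {3,4,6,8,10,12}
'a' @ 4: {1,2,5,7}  (accept∈set)
'b' @ 5: {3,4,6,8,10,12}
'c' @ 6: {1,2,5,9,13}  (accept∈set)
'b' @ 7: {3,4,6,8,10,12}
'c' @ 8: {1,2,5,9,13}  (accept∈set)
'b' @ 9: {3,4,6,8,10,12}
'a' @ 10: {1,2,5,7}  (accept∈set)
after full input: {1,2,5,7}  (accept=1 in)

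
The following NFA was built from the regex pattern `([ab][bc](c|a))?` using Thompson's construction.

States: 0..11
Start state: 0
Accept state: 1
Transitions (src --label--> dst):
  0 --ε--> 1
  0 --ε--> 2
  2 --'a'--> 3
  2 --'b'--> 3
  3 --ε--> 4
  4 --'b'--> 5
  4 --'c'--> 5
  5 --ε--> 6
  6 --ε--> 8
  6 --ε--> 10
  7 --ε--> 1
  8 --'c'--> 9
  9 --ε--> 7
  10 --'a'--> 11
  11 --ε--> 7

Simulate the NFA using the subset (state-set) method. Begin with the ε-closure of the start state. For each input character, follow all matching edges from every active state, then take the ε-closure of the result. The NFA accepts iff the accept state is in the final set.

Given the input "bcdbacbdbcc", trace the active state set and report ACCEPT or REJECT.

Answer: REJECT

Derivation:
start: ε-closure({0}) = {0,1,2}
'b' @ 1: {3,4}
'c' @ 2: {5,6,8,10}
'd' @ 3: {}  — state set empty
rest 'bacbdbcc' ignored (set empty)
end set {} — state 1 not in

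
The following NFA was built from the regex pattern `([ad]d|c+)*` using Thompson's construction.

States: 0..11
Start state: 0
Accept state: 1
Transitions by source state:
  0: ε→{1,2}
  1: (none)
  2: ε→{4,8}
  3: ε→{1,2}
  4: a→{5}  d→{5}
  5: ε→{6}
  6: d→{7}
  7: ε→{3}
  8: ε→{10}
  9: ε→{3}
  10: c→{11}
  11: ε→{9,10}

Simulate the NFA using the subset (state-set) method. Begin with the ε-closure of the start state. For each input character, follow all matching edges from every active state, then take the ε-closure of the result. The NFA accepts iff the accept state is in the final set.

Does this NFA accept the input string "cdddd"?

start: ε-closure({0}) = {0,1,2,4,8,10}
'c' @ 1: {1,2,3,4,8,9,10,11}  ✓accept
'd' @ 2: {5,6}
'd' @ 3: {1,2,3,4,7,8,10}  ✓accept
'd' @ 4: {5,6}
'd' @ 5: {1,2,3,4,7,8,10}  ✓accept
after full input: {1,2,3,4,7,8,10}  (accept=1 in)

Answer: ACCEPT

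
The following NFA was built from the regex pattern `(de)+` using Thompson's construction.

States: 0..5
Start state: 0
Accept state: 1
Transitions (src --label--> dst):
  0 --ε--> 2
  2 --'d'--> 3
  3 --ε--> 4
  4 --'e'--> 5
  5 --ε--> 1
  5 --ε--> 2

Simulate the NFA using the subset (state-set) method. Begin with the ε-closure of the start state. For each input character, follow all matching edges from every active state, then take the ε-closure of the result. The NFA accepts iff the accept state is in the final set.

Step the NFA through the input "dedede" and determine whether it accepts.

S₀ = ε-closure({0}) = {0,2}
'd' @ 1: {3,4}
'e' @ 2: {1,2,5}  (accept∈set)
'd' @ 3: {3,4}
'e' @ 4: {1,2,5}  (accept∈set)
'd' @ 5: {3,4}
'e' @ 6: {1,2,5}  (accept∈set)
final: {1,2,5}; accept 1 in set

Answer: ACCEPT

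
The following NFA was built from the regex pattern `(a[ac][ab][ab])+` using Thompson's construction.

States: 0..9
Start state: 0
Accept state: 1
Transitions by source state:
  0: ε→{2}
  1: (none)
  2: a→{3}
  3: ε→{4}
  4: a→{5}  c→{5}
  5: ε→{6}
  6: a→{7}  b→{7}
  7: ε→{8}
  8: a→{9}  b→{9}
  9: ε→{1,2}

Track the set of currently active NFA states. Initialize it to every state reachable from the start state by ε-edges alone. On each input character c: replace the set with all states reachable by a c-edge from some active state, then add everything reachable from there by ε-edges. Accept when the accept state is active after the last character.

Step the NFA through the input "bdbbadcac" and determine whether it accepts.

Answer: REJECT

Trace:
S₀ = ε-closure({0}) = {0,2}
'b' @ 1: {}  — no active states
rest 'dbbadcac' ignored (set empty)
after full input: {}  (accept=1 not in)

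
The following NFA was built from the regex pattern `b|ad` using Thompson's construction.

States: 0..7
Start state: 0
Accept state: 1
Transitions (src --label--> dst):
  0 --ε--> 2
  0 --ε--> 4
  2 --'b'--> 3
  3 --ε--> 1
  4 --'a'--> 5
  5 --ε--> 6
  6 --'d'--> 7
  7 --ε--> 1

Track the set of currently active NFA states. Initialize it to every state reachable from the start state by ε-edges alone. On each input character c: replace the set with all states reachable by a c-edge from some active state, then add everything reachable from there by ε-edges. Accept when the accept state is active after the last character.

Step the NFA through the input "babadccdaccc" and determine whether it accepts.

Answer: REJECT

Steps:
start: ε-closure({0}) = {0,2,4}
'b' @ 1: {1,3}  ✓accept
'a' @ 2: {}  — state set empty
rest 'badccdaccc' ignored (set empty)
final: {}; accept 1 not in set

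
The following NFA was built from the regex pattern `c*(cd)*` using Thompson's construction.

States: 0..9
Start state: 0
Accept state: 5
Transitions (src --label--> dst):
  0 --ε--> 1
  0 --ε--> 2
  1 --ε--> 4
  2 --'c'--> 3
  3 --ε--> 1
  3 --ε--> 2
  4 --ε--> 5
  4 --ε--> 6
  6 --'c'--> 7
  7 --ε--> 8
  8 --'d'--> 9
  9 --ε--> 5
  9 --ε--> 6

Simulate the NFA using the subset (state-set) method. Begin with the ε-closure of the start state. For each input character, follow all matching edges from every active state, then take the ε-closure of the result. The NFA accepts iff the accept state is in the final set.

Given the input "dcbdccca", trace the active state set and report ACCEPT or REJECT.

S₀ = ε-closure({0}) = {0,1,2,4,5,6}
'd' @ 1: {}  — no active states
rest 'cbdccca' ignored (set empty)
after full input: {}  (accept=5 not in)

Answer: REJECT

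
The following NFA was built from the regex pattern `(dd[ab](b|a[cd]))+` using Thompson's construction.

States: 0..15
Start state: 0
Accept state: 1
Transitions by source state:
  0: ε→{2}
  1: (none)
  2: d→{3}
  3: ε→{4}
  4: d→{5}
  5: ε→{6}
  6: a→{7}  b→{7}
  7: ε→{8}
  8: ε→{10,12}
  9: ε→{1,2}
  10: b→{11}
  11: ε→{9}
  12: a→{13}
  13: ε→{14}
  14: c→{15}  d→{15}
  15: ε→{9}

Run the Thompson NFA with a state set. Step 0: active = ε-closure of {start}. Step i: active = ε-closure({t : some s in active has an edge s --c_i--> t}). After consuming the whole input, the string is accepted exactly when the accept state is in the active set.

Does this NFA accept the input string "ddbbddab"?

start: ε-closure({0}) = {0,2}
'd' @ 1: {3,4}
'd' @ 2: {5,6}
'b' @ 3: {7,8,10,12}
'b' @ 4: {1,2,9,11}  [accepting]
'd' @ 5: {3,4}
'd' @ 6: {5,6}
'a' @ 7: {7,8,10,12}
'b' @ 8: {1,2,9,11}  [accepting]
end set {1,2,9,11} — state 1 in

Answer: ACCEPT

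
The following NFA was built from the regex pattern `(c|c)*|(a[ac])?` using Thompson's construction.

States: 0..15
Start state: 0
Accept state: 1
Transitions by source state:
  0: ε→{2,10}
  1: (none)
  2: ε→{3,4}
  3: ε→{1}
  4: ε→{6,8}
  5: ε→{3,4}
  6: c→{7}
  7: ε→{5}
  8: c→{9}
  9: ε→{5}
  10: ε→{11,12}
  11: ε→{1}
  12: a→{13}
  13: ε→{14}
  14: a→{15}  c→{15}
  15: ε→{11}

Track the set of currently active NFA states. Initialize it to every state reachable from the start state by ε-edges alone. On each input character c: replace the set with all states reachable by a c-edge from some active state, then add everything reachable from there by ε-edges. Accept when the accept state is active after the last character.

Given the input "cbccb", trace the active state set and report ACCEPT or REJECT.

Answer: REJECT

Steps:
initial (ε-close {0}): {0,1,2,3,4,6,8,10,11,12}
'c' @ 1: {1,3,4,5,6,7,8,9}  ✓accept
'b' @ 2: {}  — no active states
rest 'ccb' ignored (set empty)
after full input: {}  (accept=1 not in)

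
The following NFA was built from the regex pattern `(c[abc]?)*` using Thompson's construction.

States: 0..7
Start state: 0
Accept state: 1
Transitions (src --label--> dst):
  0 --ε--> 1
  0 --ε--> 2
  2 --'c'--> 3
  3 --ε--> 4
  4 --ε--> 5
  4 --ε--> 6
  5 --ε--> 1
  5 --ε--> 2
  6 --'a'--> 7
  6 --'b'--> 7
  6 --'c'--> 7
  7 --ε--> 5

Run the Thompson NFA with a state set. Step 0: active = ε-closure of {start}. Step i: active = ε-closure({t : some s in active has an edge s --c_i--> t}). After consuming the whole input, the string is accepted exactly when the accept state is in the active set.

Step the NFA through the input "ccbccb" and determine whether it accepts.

start: ε-closure({0}) = {0,1,2}
'c' @ 1: {1,2,3,4,5,6}  [accepting]
'c' @ 2: {1,2,3,4,5,6,7}  [accepting]
'b' @ 3: {1,2,5,7}  [accepting]
'c' @ 4: {1,2,3,4,5,6}  [accepting]
'c' @ 5: {1,2,3,4,5,6,7}  [accepting]
'b' @ 6: {1,2,5,7}  [accepting]
after full input: {1,2,5,7}  (accept=1 in)

Answer: ACCEPT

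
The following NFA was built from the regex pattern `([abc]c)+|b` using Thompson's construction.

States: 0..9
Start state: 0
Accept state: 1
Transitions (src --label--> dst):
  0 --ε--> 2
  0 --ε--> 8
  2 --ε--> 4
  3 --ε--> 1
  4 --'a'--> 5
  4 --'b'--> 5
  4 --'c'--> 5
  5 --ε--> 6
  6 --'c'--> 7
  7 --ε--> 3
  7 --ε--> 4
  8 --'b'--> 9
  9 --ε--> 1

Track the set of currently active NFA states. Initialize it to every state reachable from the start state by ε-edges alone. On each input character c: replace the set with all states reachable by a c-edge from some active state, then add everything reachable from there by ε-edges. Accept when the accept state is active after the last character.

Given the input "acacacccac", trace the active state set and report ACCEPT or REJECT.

Answer: ACCEPT

Trace:
initial (ε-close {0}): {0,2,4,8}
'a' @ 1: {5,6}
'c' @ 2: {1,3,4,7}  [accepting]
'a' @ 3: {5,6}
'c' @ 4: {1,3,4,7}  [accepting]
'a' @ 5: {5,6}
'c' @ 6: {1,3,4,7}  [accepting]
'c' @ 7: {5,6}
'c' @ 8: {1,3,4,7}  [accepting]
'a' @ 9: {5,6}
'c' @ 10: {1,3,4,7}  [accepting]
after full input: {1,3,4,7}  (accept=1 in)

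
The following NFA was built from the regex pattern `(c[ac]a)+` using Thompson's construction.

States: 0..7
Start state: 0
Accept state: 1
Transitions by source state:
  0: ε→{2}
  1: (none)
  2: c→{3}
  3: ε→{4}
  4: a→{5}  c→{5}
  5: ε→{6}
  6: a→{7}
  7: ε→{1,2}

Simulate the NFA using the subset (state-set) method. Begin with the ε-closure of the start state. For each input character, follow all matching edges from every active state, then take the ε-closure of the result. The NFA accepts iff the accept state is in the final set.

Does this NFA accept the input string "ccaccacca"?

initial (ε-close {0}): {0,2}
'c' @ 1: {3,4}
'c' @ 2: {5,6}
'a' @ 3: {1,2,7}  (accept∈set)
'c' @ 4: {3,4}
'c' @ 5: {5,6}
'a' @ 6: {1,2,7}  (accept∈set)
'c' @ 7: {3,4}
'c' @ 8: {5,6}
'a' @ 9: {1,2,7}  (accept∈set)
final: {1,2,7}; accept 1 in set

Answer: ACCEPT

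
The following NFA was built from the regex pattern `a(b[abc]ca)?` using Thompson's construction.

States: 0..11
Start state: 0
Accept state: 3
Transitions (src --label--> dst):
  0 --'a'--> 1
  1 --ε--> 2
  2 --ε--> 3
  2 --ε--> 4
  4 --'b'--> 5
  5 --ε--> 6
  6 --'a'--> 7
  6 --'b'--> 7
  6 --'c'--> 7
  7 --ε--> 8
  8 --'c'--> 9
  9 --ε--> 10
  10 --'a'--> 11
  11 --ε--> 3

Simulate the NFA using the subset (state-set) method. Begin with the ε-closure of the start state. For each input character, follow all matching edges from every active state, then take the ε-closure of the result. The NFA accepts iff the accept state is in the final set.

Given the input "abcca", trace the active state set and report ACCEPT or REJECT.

initial (ε-close {0}): {0}
'a' @ 1: {1,2,3,4}  (accept∈set)
'b' @ 2: {5,6}
'c' @ 3: {7,8}
'c' @ 4: {9,10}
'a' @ 5: {3,11}  (accept∈set)
after full input: {3,11}  (accept=3 in)

Answer: ACCEPT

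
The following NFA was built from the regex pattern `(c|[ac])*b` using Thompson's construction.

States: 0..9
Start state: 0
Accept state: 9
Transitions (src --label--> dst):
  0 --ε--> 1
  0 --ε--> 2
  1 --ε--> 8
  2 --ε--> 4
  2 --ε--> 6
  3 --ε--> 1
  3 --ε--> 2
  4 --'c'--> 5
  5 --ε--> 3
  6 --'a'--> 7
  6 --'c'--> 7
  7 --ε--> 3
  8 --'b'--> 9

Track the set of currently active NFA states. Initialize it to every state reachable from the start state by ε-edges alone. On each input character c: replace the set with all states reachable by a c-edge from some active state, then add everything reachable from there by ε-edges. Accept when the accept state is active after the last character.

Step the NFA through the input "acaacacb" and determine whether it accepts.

Answer: ACCEPT

Steps:
S₀ = ε-closure({0}) = {0,1,2,4,6,8}
'a' @ 1: {1,2,3,4,6,7,8}
'c' @ 2: {1,2,3,4,5,6,7,8}
'a' @ 3: {1,2,3,4,6,7,8}
'a' @ 4: {1,2,3,4,6,7,8}
'c' @ 5: {1,2,3,4,5,6,7,8}
'a' @ 6: {1,2,3,4,6,7,8}
'c' @ 7: {1,2,3,4,5,6,7,8}
'b' @ 8: {9}  ✓accept
end set {9} — state 9 in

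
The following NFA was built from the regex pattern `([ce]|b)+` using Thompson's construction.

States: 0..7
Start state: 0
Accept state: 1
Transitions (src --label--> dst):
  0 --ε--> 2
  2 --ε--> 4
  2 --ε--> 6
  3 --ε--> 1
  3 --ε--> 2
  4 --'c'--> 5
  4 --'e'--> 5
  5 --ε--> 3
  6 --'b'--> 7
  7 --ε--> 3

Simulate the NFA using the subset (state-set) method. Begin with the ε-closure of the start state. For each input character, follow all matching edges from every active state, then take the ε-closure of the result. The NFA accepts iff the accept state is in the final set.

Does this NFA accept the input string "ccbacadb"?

start: ε-closure({0}) = {0,2,4,6}
'c' @ 1: {1,2,3,4,5,6}  (accept∈set)
'c' @ 2: {1,2,3,4,5,6}  (accept∈set)
'b' @ 3: {1,2,3,4,6,7}  (accept∈set)
'a' @ 4: {}  — no active states
rest 'cadb' ignored (set empty)
after full input: {}  (accept=1 not in)

Answer: REJECT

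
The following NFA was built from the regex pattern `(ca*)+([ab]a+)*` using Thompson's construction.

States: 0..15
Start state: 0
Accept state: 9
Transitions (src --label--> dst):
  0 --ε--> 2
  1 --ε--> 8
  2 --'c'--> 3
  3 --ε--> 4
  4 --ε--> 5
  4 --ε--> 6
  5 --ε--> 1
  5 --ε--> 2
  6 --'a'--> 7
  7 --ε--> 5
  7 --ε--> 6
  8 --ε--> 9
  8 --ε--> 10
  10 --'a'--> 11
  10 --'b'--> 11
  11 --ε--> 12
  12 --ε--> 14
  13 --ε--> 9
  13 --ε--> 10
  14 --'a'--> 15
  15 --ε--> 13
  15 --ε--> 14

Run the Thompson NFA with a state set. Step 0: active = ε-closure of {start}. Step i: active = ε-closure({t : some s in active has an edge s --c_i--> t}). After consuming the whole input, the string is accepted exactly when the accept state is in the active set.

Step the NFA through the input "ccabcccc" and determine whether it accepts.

start: ε-closure({0}) = {0,2}
'c' @ 1: {1,2,3,4,5,6,8,9,10}  [accepting]
'c' @ 2: {1,2,3,4,5,6,8,9,10}  [accepting]
'a' @ 3: {1,2,5,6,7,8,9,10,11,12,14}  [accepting]
'b' @ 4: {11,12,14}
'c' @ 5: {}  — state set empty
rest 'ccc' ignored (set empty)
after full input: {}  (accept=9 not in)

Answer: REJECT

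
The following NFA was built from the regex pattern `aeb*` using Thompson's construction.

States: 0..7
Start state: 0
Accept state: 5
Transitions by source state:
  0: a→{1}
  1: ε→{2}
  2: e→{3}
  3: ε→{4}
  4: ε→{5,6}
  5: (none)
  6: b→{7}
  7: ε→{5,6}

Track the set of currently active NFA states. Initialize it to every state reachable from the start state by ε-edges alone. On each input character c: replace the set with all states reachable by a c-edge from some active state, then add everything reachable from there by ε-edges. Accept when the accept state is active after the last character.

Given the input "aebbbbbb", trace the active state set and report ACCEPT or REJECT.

Answer: ACCEPT

Derivation:
S₀ = ε-closure({0}) = {0}
'a' @ 1: {1,2}
'e' @ 2: {3,4,5,6}  ✓accept
'b' @ 3: {5,6,7}  ✓accept
'b' @ 4: {5,6,7}  ✓accept
'b' @ 5: {5,6,7}  ✓accept
'b' @ 6: {5,6,7}  ✓accept
'b' @ 7: {5,6,7}  ✓accept
'b' @ 8: {5,6,7}  ✓accept
after full input: {5,6,7}  (accept=5 in)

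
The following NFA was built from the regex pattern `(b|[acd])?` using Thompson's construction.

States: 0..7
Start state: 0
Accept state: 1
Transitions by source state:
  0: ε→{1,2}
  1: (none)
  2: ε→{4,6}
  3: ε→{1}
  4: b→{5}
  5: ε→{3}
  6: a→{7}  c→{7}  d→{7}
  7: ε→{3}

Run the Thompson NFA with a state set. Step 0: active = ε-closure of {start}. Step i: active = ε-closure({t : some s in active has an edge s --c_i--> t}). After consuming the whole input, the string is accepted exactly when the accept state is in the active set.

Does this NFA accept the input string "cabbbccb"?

Answer: REJECT

Derivation:
start: ε-closure({0}) = {0,1,2,4,6}
'c' @ 1: {1,3,7}  (accept∈set)
'a' @ 2: {}  — no active states
rest 'bbbccb' ignored (set empty)
after full input: {}  (accept=1 not in)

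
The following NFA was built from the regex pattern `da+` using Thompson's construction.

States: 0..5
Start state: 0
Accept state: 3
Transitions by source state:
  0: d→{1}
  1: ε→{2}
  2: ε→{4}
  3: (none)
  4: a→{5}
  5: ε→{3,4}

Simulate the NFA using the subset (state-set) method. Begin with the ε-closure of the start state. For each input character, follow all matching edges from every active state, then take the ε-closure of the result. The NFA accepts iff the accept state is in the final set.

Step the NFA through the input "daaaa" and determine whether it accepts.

Answer: ACCEPT

Steps:
S₀ = ε-closure({0}) = {0}
'd' @ 1: {1,2,4}
'a' @ 2: {3,4,5}  (accept∈set)
'a' @ 3: {3,4,5}  (accept∈set)
'a' @ 4: {3,4,5}  (accept∈set)
'a' @ 5: {3,4,5}  (accept∈set)
final: {3,4,5}; accept 3 in set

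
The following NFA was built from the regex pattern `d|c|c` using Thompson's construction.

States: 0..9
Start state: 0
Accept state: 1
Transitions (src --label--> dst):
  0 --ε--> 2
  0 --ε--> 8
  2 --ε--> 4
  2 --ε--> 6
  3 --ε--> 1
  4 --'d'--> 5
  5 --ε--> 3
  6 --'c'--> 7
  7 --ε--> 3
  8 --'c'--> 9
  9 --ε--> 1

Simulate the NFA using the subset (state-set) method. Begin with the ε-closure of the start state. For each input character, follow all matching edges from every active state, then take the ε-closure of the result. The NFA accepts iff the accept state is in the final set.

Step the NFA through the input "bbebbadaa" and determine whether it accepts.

S₀ = ε-closure({0}) = {0,2,4,6,8}
'b' @ 1: {}  — no active states
rest 'bebbadaa' ignored (set empty)
final: {}; accept 1 not in set

Answer: REJECT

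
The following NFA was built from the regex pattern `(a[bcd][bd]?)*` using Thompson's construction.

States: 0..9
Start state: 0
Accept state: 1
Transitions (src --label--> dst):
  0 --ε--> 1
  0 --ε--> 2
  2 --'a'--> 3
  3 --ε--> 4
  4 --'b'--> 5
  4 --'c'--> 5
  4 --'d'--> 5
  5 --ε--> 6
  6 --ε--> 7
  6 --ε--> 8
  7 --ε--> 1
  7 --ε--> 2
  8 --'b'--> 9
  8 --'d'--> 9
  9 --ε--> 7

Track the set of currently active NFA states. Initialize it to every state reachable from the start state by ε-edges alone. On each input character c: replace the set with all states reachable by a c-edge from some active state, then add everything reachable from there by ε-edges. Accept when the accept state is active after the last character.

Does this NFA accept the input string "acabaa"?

initial (ε-close {0}): {0,1,2}
'a' @ 1: {3,4}
'c' @ 2: {1,2,5,6,7,8}  [accepting]
'a' @ 3: {3,4}
'b' @ 4: {1,2,5,6,7,8}  [accepting]
'a' @ 5: {3,4}
'a' @ 6: {}  — state set empty
final: {}; accept 1 not in set

Answer: REJECT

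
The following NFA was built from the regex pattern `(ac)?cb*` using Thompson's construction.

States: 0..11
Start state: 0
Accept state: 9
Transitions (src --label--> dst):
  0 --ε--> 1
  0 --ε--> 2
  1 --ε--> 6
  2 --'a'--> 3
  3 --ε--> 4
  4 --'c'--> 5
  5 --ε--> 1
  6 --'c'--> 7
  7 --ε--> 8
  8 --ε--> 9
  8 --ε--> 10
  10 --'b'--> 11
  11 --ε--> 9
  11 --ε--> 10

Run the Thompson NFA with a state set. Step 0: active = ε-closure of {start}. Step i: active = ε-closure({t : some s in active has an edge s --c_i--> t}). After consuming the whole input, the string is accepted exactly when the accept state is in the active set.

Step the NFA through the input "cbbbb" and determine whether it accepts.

S₀ = ε-closure({0}) = {0,1,2,6}
'c' @ 1: {7,8,9,10}  (accept∈set)
'b' @ 2: {9,10,11}  (accept∈set)
'b' @ 3: {9,10,11}  (accept∈set)
'b' @ 4: {9,10,11}  (accept∈set)
'b' @ 5: {9,10,11}  (accept∈set)
end set {9,10,11} — state 9 in

Answer: ACCEPT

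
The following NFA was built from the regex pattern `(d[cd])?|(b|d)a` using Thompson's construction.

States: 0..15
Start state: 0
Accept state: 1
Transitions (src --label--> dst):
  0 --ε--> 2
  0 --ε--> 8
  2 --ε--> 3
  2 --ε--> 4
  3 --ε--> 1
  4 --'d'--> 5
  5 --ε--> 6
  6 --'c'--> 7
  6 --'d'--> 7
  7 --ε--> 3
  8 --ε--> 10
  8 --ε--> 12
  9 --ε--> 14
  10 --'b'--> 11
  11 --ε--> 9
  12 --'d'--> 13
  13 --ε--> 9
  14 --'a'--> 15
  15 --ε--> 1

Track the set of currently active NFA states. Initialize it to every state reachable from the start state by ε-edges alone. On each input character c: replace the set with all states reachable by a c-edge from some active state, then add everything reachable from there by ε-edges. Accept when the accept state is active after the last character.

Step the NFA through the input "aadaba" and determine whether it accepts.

Answer: REJECT

Trace:
start: ε-closure({0}) = {0,1,2,3,4,8,10,12}
'a' @ 1: {}  — state set empty
rest 'adaba' ignored (set empty)
final: {}; accept 1 not in set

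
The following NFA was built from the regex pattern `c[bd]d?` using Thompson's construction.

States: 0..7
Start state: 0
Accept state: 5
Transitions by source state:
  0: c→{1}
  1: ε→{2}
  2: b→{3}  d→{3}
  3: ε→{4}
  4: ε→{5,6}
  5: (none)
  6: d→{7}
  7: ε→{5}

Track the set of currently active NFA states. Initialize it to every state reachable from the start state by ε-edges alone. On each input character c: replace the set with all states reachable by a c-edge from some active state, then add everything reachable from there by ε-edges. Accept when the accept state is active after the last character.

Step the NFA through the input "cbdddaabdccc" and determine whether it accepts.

S₀ = ε-closure({0}) = {0}
'c' @ 1: {1,2}
'b' @ 2: {3,4,5,6}  [accepting]
'd' @ 3: {5,7}  [accepting]
'd' @ 4: {}  — dead — no transitions
rest 'daabdccc' ignored (set empty)
end set {} — state 5 not in

Answer: REJECT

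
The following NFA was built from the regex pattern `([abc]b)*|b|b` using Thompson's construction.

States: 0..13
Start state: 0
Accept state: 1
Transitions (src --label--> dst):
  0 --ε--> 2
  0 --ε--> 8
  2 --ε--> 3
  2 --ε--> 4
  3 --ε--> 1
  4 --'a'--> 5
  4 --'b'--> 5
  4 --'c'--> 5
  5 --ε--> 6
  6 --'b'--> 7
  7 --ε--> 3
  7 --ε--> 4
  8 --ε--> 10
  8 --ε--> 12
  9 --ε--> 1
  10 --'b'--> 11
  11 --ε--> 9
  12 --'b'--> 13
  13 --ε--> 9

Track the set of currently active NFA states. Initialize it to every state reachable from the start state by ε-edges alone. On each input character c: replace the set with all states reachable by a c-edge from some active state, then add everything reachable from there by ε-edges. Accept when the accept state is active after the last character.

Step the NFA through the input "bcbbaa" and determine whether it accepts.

S₀ = ε-closure({0}) = {0,1,2,3,4,8,10,12}
'b' @ 1: {1,5,6,9,11,13}  [accepting]
'c' @ 2: {}  — no active states
rest 'bbaa' ignored (set empty)
final: {}; accept 1 not in set

Answer: REJECT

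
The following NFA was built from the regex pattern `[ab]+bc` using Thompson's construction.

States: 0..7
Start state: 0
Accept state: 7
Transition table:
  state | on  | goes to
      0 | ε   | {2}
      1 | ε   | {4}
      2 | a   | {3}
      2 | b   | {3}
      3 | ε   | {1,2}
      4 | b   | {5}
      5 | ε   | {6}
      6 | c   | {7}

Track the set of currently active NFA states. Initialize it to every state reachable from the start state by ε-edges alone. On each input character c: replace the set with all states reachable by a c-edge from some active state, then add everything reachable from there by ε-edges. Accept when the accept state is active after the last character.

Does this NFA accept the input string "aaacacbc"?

initial (ε-close {0}): {0,2}
'a' @ 1: {1,2,3,4}
'a' @ 2: {1,2,3,4}
'a' @ 3: {1,2,3,4}
'c' @ 4: {}  — state set empty
rest 'acbc' ignored (set empty)
final: {}; accept 7 not in set

Answer: REJECT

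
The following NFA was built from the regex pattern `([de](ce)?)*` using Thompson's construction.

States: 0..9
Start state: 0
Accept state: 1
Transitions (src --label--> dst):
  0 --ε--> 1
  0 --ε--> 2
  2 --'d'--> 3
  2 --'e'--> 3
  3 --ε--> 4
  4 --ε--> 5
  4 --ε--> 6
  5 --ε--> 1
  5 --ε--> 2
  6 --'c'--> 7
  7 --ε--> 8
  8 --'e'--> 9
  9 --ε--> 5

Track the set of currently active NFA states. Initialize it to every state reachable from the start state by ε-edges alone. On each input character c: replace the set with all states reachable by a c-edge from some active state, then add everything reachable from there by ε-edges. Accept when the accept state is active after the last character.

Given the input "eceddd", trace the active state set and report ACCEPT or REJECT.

start: ε-closure({0}) = {0,1,2}
'e' @ 1: {1,2,3,4,5,6}  ✓accept
'c' @ 2: {7,8}
'e' @ 3: {1,2,5,9}  ✓accept
'd' @ 4: {1,2,3,4,5,6}  ✓accept
'd' @ 5: {1,2,3,4,5,6}  ✓accept
'd' @ 6: {1,2,3,4,5,6}  ✓accept
final: {1,2,3,4,5,6}; accept 1 in set

Answer: ACCEPT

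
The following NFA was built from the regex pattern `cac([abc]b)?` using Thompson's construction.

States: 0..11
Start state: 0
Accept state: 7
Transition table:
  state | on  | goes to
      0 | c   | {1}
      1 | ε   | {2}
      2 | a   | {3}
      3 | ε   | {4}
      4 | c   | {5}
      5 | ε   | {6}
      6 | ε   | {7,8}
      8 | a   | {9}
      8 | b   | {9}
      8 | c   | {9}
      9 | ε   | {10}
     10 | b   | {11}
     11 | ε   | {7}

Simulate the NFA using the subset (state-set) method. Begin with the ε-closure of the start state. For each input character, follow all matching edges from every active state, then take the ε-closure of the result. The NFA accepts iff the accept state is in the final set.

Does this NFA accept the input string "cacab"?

start: ε-closure({0}) = {0}
'c' @ 1: {1,2}
'a' @ 2: {3,4}
'c' @ 3: {5,6,7,8}  (accept∈set)
'a' @ 4: {9,10}
'b' @ 5: {7,11}  (accept∈set)
after full input: {7,11}  (accept=7 in)

Answer: ACCEPT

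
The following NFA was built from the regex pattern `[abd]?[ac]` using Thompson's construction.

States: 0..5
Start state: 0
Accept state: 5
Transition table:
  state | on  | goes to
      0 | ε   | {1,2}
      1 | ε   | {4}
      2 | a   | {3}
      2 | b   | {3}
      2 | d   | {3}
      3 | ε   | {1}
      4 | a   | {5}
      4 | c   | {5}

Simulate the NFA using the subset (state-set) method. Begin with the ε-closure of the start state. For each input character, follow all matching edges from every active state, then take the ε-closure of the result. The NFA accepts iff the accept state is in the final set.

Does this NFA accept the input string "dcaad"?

Answer: REJECT

Steps:
start: ε-closure({0}) = {0,1,2,4}
'd' @ 1: {1,3,4}
'c' @ 2: {5}  (accept∈set)
'a' @ 3: {}  — no active states
rest 'ad' ignored (set empty)
final: {}; accept 5 not in set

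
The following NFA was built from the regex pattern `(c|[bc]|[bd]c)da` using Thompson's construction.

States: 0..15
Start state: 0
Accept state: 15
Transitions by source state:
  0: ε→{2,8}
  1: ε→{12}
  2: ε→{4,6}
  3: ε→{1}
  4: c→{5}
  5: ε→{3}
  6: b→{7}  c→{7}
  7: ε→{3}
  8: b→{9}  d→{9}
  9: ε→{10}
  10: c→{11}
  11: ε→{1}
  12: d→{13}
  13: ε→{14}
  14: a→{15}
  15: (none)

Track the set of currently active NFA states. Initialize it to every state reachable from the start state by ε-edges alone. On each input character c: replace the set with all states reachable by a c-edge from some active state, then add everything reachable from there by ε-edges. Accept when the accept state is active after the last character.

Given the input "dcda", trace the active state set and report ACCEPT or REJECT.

Answer: ACCEPT

Derivation:
initial (ε-close {0}): {0,2,4,6,8}
'd' @ 1: {9,10}
'c' @ 2: {1,11,12}
'd' @ 3: {13,14}
'a' @ 4: {15}  ✓accept
end set {15} — state 15 in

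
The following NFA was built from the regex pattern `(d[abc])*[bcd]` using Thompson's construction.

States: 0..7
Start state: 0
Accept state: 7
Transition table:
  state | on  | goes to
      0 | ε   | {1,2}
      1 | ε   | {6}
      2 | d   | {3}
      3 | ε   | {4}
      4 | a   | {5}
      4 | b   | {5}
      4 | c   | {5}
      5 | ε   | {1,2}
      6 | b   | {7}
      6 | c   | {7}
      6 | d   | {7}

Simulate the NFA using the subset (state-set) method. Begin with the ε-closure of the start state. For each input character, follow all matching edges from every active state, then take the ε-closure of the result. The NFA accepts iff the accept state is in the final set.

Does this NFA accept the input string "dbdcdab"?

initial (ε-close {0}): {0,1,2,6}
'd' @ 1: {3,4,7}  [accepting]
'b' @ 2: {1,2,5,6}
'd' @ 3: {3,4,7}  [accepting]
'c' @ 4: {1,2,5,6}
'd' @ 5: {3,4,7}  [accepting]
'a' @ 6: {1,2,5,6}
'b' @ 7: {7}  [accepting]
final: {7}; accept 7 in set

Answer: ACCEPT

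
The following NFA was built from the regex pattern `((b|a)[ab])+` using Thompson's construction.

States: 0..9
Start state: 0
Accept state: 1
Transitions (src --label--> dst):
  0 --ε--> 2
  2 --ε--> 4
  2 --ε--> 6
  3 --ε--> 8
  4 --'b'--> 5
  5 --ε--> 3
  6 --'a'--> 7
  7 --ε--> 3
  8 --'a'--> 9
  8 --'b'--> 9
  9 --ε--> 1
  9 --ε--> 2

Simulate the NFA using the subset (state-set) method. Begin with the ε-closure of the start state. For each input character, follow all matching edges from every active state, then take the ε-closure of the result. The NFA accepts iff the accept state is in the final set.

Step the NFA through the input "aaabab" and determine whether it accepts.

initial (ε-close {0}): {0,2,4,6}
'a' @ 1: {3,7,8}
'a' @ 2: {1,2,4,6,9}  [accepting]
'a' @ 3: {3,7,8}
'b' @ 4: {1,2,4,6,9}  [accepting]
'a' @ 5: {3,7,8}
'b' @ 6: {1,2,4,6,9}  [accepting]
end set {1,2,4,6,9} — state 1 in

Answer: ACCEPT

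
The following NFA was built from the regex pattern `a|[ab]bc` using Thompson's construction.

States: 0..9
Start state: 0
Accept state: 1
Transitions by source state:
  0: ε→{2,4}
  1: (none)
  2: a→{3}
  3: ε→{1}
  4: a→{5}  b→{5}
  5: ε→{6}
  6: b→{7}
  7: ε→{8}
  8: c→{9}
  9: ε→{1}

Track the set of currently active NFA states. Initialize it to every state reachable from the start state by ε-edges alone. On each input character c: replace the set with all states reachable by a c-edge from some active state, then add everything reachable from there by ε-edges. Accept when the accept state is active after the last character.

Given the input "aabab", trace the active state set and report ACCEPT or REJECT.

start: ε-closure({0}) = {0,2,4}
'a' @ 1: {1,3,5,6}  ✓accept
'a' @ 2: {}  — dead — no transitions
rest 'bab' ignored (set empty)
after full input: {}  (accept=1 not in)

Answer: REJECT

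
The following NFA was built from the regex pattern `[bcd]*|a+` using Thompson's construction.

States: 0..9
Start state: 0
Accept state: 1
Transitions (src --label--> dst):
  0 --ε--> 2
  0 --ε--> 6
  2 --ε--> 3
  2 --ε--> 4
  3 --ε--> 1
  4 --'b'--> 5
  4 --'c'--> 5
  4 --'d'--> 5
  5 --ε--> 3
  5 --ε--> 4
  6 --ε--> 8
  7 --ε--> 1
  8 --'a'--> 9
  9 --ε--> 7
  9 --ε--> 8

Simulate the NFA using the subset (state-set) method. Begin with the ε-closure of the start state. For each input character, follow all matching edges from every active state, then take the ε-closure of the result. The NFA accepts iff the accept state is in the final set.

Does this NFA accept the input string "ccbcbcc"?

initial (ε-close {0}): {0,1,2,3,4,6,8}
'c' @ 1: {1,3,4,5}  ✓accept
'c' @ 2: {1,3,4,5}  ✓accept
'b' @ 3: {1,3,4,5}  ✓accept
'c' @ 4: {1,3,4,5}  ✓accept
'b' @ 5: {1,3,4,5}  ✓accept
'c' @ 6: {1,3,4,5}  ✓accept
'c' @ 7: {1,3,4,5}  ✓accept
end set {1,3,4,5} — state 1 in

Answer: ACCEPT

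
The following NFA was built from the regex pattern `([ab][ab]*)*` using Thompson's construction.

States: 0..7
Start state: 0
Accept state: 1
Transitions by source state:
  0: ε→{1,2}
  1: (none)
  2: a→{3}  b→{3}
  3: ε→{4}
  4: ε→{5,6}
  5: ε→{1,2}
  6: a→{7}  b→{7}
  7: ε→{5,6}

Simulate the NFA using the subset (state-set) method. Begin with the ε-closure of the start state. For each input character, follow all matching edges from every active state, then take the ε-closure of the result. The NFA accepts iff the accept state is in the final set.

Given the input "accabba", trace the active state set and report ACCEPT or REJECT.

Answer: REJECT

Trace:
start: ε-closure({0}) = {0,1,2}
'a' @ 1: {1,2,3,4,5,6}  ✓accept
'c' @ 2: {}  — no active states
rest 'cabba' ignored (set empty)
end set {} — state 1 not in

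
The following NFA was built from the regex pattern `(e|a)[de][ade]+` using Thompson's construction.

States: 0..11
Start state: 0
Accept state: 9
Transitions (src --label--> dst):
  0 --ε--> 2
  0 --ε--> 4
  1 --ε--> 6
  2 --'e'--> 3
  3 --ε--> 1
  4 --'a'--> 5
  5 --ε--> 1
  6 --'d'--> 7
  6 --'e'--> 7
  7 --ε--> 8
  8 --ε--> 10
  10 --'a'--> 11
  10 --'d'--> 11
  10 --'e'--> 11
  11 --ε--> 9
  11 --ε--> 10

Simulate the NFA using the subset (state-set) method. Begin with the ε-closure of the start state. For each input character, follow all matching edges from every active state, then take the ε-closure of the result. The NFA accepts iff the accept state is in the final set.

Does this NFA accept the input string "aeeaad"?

initial (ε-close {0}): {0,2,4}
'a' @ 1: {1,5,6}
'e' @ 2: {7,8,10}
'e' @ 3: {9,10,11}  (accept∈set)
'a' @ 4: {9,10,11}  (accept∈set)
'a' @ 5: {9,10,11}  (accept∈set)
'd' @ 6: {9,10,11}  (accept∈set)
after full input: {9,10,11}  (accept=9 in)

Answer: ACCEPT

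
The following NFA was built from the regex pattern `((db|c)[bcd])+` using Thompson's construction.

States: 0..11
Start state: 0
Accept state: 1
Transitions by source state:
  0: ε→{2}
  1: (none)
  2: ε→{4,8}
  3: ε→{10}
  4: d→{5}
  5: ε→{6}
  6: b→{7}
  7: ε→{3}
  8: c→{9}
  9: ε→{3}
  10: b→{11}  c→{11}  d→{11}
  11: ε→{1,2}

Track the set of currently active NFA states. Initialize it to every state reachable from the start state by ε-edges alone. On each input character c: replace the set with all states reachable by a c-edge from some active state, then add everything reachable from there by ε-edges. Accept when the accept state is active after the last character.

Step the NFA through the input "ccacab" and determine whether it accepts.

start: ε-closure({0}) = {0,2,4,8}
'c' @ 1: {3,9,10}
'c' @ 2: {1,2,4,8,11}  ✓accept
'a' @ 3: {}  — dead — no transitions
rest 'cab' ignored (set empty)
final: {}; accept 1 not in set

Answer: REJECT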